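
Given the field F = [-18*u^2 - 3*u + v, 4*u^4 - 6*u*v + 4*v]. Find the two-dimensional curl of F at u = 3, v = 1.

425

∂F₂/∂u = 16*u^3 - 6*v
∂F₁/∂v = 1
Scalar curl = 16*u^3 - 6*v - 1
At (3, 1): 425.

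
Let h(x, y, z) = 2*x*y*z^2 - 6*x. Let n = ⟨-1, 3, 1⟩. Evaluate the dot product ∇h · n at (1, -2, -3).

∂h/∂x = 2*y*z^2 - 6
∂h/∂y = 2*x*z^2
∂h/∂z = 4*x*y*z
∇h at (1, -2, -3) = (-42, 18, 24)
∇h · n = (-42)(-1) + (18)(3) + (24)(1) = 120

120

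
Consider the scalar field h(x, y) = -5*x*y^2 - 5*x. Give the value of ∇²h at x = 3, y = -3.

∂²h/∂x² = 0
∂²h/∂y² = -10*x
∇²h = -10*x
At (3, -3): -30.

-30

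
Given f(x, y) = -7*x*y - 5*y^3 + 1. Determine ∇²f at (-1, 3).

∂²f/∂x² = 0
∂²f/∂y² = -30*y
∇²f = -30*y
At (-1, 3): -90.

-90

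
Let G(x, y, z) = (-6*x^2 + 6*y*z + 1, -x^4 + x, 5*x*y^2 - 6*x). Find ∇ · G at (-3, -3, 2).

∂G₁/∂x = -12*x
∂G₂/∂y = 0
∂G₃/∂z = 0
∇·G = -12*x
At (-3, -3, 2): 36.

36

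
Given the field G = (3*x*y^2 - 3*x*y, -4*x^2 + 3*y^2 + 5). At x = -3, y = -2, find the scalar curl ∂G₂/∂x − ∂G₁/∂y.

∂G₂/∂x = -8*x
∂G₁/∂y = 6*x*y - 3*x
Scalar curl = -6*x*y - 5*x
At (-3, -2): -21.

-21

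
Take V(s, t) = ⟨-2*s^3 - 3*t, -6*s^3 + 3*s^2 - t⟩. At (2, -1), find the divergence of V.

-25

∂V₁/∂s = -6*s^2
∂V₂/∂t = -1
∇·V = -6*s^2 - 1
At (2, -1): -25.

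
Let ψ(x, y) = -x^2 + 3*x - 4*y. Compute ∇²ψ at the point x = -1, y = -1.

-2

∂²ψ/∂x² = -2
∂²ψ/∂y² = 0
∇²ψ = -2
At (-1, -1): -2.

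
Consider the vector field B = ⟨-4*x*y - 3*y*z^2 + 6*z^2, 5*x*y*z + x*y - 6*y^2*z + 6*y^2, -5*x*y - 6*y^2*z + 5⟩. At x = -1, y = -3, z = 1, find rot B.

(80, 15, -19)

(∇×B)₁ = ∂B₃/∂y − ∂B₂/∂z = -5*x*y - 5*x + 6*y^2 - 12*y*z
(∇×B)₂ = ∂B₁/∂z − ∂B₃/∂x = -6*y*z + 5*y + 12*z
(∇×B)₃ = ∂B₂/∂x − ∂B₁/∂y = 4*x + 5*y*z + y + 3*z^2
∇×B = (-5*x*y - 5*x + 6*y^2 - 12*y*z, -6*y*z + 5*y + 12*z, 4*x + 5*y*z + y + 3*z^2)
At (-1, -3, 1): (80, 15, -19).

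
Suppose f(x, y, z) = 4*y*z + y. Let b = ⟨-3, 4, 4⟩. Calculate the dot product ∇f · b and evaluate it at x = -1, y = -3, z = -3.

-92

∂f/∂x = 0
∂f/∂y = 4*z + 1
∂f/∂z = 4*y
∇f at (-1, -3, -3) = (0, -11, -12)
∇f · b = (0)(-3) + (-11)(4) + (-12)(4) = -92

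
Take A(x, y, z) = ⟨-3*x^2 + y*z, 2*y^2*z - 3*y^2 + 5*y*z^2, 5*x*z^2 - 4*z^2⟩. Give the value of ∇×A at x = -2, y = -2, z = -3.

(-68, -47, 3)

(∇×A)₁ = ∂A₃/∂y − ∂A₂/∂z = -2*y^2 - 10*y*z
(∇×A)₂ = ∂A₁/∂z − ∂A₃/∂x = y - 5*z^2
(∇×A)₃ = ∂A₂/∂x − ∂A₁/∂y = -z
∇×A = (-2*y^2 - 10*y*z, y - 5*z^2, -z)
At (-2, -2, -3): (-68, -47, 3).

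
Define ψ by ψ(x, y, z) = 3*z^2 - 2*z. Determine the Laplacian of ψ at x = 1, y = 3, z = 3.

∂²ψ/∂x² = 0
∂²ψ/∂y² = 0
∂²ψ/∂z² = 6
∇²ψ = 6
At (1, 3, 3): 6.

6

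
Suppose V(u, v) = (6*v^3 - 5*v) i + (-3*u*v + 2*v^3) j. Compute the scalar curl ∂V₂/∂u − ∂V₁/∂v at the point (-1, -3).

∂V₂/∂u = -3*v
∂V₁/∂v = 18*v^2 - 5
Scalar curl = -18*v^2 - 3*v + 5
At (-1, -3): -148.

-148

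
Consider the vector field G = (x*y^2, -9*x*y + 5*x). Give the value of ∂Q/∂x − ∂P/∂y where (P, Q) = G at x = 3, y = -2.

∂G₂/∂x = -9*y + 5
∂G₁/∂y = 2*x*y
Scalar curl = -2*x*y - 9*y + 5
At (3, -2): 35.

35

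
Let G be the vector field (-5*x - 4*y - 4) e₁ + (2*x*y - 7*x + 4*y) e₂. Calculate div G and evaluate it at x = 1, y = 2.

∂G₁/∂x = -5
∂G₂/∂y = 2*x + 4
∇·G = 2*x - 1
At (1, 2): 1.

1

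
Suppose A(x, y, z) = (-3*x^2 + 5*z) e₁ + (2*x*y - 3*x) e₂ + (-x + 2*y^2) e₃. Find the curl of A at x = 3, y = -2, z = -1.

(∇×A)₁ = ∂A₃/∂y − ∂A₂/∂z = 4*y
(∇×A)₂ = ∂A₁/∂z − ∂A₃/∂x = 6
(∇×A)₃ = ∂A₂/∂x − ∂A₁/∂y = 2*y - 3
∇×A = (4*y, 6, 2*y - 3)
At (3, -2, -1): (-8, 6, -7).

(-8, 6, -7)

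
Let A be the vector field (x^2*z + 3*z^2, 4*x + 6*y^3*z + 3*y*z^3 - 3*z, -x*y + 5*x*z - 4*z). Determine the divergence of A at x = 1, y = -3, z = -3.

∂A₁/∂x = 2*x*z
∂A₂/∂y = 18*y^2*z + 3*z^3
∂A₃/∂z = 5*x - 4
∇·A = 2*x*z + 5*x + 18*y^2*z + 3*z^3 - 4
At (1, -3, -3): -572.

-572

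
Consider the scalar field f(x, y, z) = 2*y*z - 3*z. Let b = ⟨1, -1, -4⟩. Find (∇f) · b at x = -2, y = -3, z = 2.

32

∂f/∂x = 0
∂f/∂y = 2*z
∂f/∂z = 2*y - 3
∇f at (-2, -3, 2) = (0, 4, -9)
∇f · b = (0)(1) + (4)(-1) + (-9)(-4) = 32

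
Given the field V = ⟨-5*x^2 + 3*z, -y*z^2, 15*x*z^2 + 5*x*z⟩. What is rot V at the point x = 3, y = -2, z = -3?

(∇×V)₁ = ∂V₃/∂y − ∂V₂/∂z = 2*y*z
(∇×V)₂ = ∂V₁/∂z − ∂V₃/∂x = -15*z^2 - 5*z + 3
(∇×V)₃ = ∂V₂/∂x − ∂V₁/∂y = 0
∇×V = (2*y*z, -15*z^2 - 5*z + 3, 0)
At (3, -2, -3): (12, -117, 0).

(12, -117, 0)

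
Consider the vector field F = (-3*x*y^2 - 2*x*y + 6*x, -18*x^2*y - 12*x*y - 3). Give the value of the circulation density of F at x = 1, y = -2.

∂F₂/∂x = -36*x*y - 12*y
∂F₁/∂y = -6*x*y - 2*x
Scalar curl = -30*x*y + 2*x - 12*y
At (1, -2): 86.

86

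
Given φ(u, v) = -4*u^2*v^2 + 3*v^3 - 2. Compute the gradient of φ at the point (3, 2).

∂φ/∂u = -8*u*v^2
∂φ/∂v = -8*u^2*v + 9*v^2
∇φ = (-8*u*v^2, -8*u^2*v + 9*v^2)
At (3, 2): (-96, -108).

(-96, -108)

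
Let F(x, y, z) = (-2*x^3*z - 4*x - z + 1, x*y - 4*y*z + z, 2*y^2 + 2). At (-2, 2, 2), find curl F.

(∇×F)₁ = ∂F₃/∂y − ∂F₂/∂z = 8*y - 1
(∇×F)₂ = ∂F₁/∂z − ∂F₃/∂x = -2*x^3 - 1
(∇×F)₃ = ∂F₂/∂x − ∂F₁/∂y = y
∇×F = (8*y - 1, -2*x^3 - 1, y)
At (-2, 2, 2): (15, 15, 2).

(15, 15, 2)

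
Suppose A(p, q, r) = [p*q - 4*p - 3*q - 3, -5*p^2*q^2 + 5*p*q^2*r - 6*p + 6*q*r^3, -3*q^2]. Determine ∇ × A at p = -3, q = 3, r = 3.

(-369, 0, 405)

(∇×A)₁ = ∂A₃/∂q − ∂A₂/∂r = -5*p*q^2 - 18*q*r^2 - 6*q
(∇×A)₂ = ∂A₁/∂r − ∂A₃/∂p = 0
(∇×A)₃ = ∂A₂/∂p − ∂A₁/∂q = -10*p*q^2 - p + 5*q^2*r - 3
∇×A = (-5*p*q^2 - 18*q*r^2 - 6*q, 0, -10*p*q^2 - p + 5*q^2*r - 3)
At (-3, 3, 3): (-369, 0, 405).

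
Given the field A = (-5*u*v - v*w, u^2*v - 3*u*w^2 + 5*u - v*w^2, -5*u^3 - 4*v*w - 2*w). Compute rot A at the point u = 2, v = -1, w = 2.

(∇×A)₁ = ∂A₃/∂v − ∂A₂/∂w = 6*u*w + 2*v*w - 4*w
(∇×A)₂ = ∂A₁/∂w − ∂A₃/∂u = 15*u^2 - v
(∇×A)₃ = ∂A₂/∂u − ∂A₁/∂v = 2*u*v + 5*u - 3*w^2 + w + 5
∇×A = (6*u*w + 2*v*w - 4*w, 15*u^2 - v, 2*u*v + 5*u - 3*w^2 + w + 5)
At (2, -1, 2): (12, 61, 1).

(12, 61, 1)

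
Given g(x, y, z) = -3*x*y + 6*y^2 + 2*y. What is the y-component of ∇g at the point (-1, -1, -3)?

-7

(∇g)_2 = ∂g/∂y = -3*x + 12*y + 2
At (-1, -1, -3): -7.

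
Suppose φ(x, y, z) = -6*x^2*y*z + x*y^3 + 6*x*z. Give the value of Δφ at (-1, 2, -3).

60

∂²φ/∂x² = -12*y*z
∂²φ/∂y² = 6*x*y
∂²φ/∂z² = 0
∇²φ = 6*x*y - 12*y*z
At (-1, 2, -3): 60.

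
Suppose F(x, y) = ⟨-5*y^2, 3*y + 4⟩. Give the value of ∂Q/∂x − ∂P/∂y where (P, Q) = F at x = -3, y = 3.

∂F₂/∂x = 0
∂F₁/∂y = -10*y
Scalar curl = 10*y
At (-3, 3): 30.

30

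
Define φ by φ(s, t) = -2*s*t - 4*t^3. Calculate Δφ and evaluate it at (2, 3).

-72

∂²φ/∂s² = 0
∂²φ/∂t² = -24*t
∇²φ = -24*t
At (2, 3): -72.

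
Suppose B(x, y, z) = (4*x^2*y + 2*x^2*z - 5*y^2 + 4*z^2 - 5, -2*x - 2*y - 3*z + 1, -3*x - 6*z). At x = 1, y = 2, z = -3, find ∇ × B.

(3, -19, 14)

(∇×B)₁ = ∂B₃/∂y − ∂B₂/∂z = 3
(∇×B)₂ = ∂B₁/∂z − ∂B₃/∂x = 2*x^2 + 8*z + 3
(∇×B)₃ = ∂B₂/∂x − ∂B₁/∂y = -4*x^2 + 10*y - 2
∇×B = (3, 2*x^2 + 8*z + 3, -4*x^2 + 10*y - 2)
At (1, 2, -3): (3, -19, 14).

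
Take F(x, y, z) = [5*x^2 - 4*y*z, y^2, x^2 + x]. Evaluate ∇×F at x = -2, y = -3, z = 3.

(0, 15, 12)

(∇×F)₁ = ∂F₃/∂y − ∂F₂/∂z = 0
(∇×F)₂ = ∂F₁/∂z − ∂F₃/∂x = -2*x - 4*y - 1
(∇×F)₃ = ∂F₂/∂x − ∂F₁/∂y = 4*z
∇×F = (0, -2*x - 4*y - 1, 4*z)
At (-2, -3, 3): (0, 15, 12).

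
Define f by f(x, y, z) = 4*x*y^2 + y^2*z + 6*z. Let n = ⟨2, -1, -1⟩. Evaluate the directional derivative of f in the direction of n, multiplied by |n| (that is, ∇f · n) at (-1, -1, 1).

∂f/∂x = 4*y^2
∂f/∂y = 8*x*y + 2*y*z
∂f/∂z = y^2 + 6
∇f at (-1, -1, 1) = (4, 6, 7)
∇f · n = (4)(2) + (6)(-1) + (7)(-1) = -5

-5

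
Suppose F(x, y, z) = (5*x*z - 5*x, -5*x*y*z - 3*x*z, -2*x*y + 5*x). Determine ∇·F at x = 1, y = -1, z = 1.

-5

∂F₁/∂x = 5*z - 5
∂F₂/∂y = -5*x*z
∂F₃/∂z = 0
∇·F = -5*x*z + 5*z - 5
At (1, -1, 1): -5.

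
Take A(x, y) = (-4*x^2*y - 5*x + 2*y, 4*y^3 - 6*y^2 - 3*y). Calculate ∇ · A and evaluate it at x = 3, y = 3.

-8

∂A₁/∂x = -8*x*y - 5
∂A₂/∂y = 12*y^2 - 12*y - 3
∇·A = -8*x*y + 12*y^2 - 12*y - 8
At (3, 3): -8.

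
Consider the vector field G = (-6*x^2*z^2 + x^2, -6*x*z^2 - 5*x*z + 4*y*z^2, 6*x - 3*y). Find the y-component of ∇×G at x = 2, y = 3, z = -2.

(∇×G)_2 = ∂G₁/∂z − ∂G₃/∂x
= -12*x^2*z − (6)
= -12*x^2*z - 6
At (2, 3, -2): 90.

90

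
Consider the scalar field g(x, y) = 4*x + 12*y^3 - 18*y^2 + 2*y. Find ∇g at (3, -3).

(4, 434)

∂g/∂x = 4
∂g/∂y = 36*y^2 - 36*y + 2
∇g = (4, 36*y^2 - 36*y + 2)
At (3, -3): (4, 434).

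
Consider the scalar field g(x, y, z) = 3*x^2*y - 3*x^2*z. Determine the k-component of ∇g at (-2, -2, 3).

(∇g)_3 = ∂g/∂z = -3*x^2
At (-2, -2, 3): -12.

-12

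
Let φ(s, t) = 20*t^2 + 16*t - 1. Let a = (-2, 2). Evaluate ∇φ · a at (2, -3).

-208

∂φ/∂s = 0
∂φ/∂t = 40*t + 16
∇φ at (2, -3) = (0, -104)
∇φ · a = (0)(-2) + (-104)(2) = -208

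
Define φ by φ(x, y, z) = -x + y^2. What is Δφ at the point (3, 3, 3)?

2

∂²φ/∂x² = 0
∂²φ/∂y² = 2
∂²φ/∂z² = 0
∇²φ = 2
At (3, 3, 3): 2.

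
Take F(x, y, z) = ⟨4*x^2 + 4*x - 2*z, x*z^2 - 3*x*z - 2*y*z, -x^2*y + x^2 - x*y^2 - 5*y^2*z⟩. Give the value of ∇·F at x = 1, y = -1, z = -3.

13

∂F₁/∂x = 8*x + 4
∂F₂/∂y = -2*z
∂F₃/∂z = -5*y^2
∇·F = 8*x - 5*y^2 - 2*z + 4
At (1, -1, -3): 13.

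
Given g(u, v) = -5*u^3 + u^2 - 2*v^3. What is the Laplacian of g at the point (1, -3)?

8

∂²g/∂u² = 2*(-15*u + 1)
∂²g/∂v² = -12*v
∇²g = -30*u - 12*v + 2
At (1, -3): 8.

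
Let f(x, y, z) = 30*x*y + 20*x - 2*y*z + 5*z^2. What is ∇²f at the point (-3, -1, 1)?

10

∂²f/∂x² = 0
∂²f/∂y² = 0
∂²f/∂z² = 10
∇²f = 10
At (-3, -1, 1): 10.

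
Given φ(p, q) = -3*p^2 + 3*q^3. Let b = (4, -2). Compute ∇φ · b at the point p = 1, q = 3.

-186

∂φ/∂p = -6*p
∂φ/∂q = 9*q^2
∇φ at (1, 3) = (-6, 81)
∇φ · b = (-6)(4) + (81)(-2) = -186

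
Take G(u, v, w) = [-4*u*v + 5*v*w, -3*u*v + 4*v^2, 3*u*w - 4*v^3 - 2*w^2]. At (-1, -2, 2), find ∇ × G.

(-48, -16, -8)

(∇×G)₁ = ∂G₃/∂v − ∂G₂/∂w = -12*v^2
(∇×G)₂ = ∂G₁/∂w − ∂G₃/∂u = 5*v - 3*w
(∇×G)₃ = ∂G₂/∂u − ∂G₁/∂v = 4*u - 3*v - 5*w
∇×G = (-12*v^2, 5*v - 3*w, 4*u - 3*v - 5*w)
At (-1, -2, 2): (-48, -16, -8).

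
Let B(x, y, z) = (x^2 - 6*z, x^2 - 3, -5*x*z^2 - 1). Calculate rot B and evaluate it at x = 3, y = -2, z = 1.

(∇×B)₁ = ∂B₃/∂y − ∂B₂/∂z = 0
(∇×B)₂ = ∂B₁/∂z − ∂B₃/∂x = 5*z^2 - 6
(∇×B)₃ = ∂B₂/∂x − ∂B₁/∂y = 2*x
∇×B = (0, 5*z^2 - 6, 2*x)
At (3, -2, 1): (0, -1, 6).

(0, -1, 6)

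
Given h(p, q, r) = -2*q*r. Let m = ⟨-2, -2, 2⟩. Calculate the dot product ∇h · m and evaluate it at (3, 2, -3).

-20

∂h/∂p = 0
∂h/∂q = -2*r
∂h/∂r = -2*q
∇h at (3, 2, -3) = (0, 6, -4)
∇h · m = (0)(-2) + (6)(-2) + (-4)(2) = -20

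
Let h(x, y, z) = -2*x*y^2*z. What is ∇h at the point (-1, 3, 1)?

(-18, 12, 18)

∂h/∂x = -2*y^2*z
∂h/∂y = -4*x*y*z
∂h/∂z = -2*x*y^2
∇h = (-2*y^2*z, -4*x*y*z, -2*x*y^2)
At (-1, 3, 1): (-18, 12, 18).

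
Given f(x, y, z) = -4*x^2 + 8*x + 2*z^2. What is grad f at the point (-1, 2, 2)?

(16, 0, 8)

∂f/∂x = -8*x + 8
∂f/∂y = 0
∂f/∂z = 4*z
∇f = (-8*x + 8, 0, 4*z)
At (-1, 2, 2): (16, 0, 8).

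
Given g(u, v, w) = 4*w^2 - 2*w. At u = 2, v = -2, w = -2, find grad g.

∂g/∂u = 0
∂g/∂v = 0
∂g/∂w = 8*w - 2
∇g = (0, 0, 8*w - 2)
At (2, -2, -2): (0, 0, -18).

(0, 0, -18)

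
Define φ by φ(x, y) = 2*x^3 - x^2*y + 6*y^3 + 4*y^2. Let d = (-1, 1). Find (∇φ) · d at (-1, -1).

5

∂φ/∂x = 6*x^2 - 2*x*y
∂φ/∂y = -x^2 + 18*y^2 + 8*y
∇φ at (-1, -1) = (4, 9)
∇φ · d = (4)(-1) + (9)(1) = 5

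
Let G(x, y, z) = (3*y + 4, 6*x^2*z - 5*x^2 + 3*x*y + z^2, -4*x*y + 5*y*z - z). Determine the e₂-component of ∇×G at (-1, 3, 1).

12

(∇×G)_2 = ∂G₁/∂z − ∂G₃/∂x
= 0 − (-4*y)
= 4*y
At (-1, 3, 1): 12.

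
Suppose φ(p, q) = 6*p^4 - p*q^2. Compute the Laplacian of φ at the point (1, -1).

70

∂²φ/∂p² = 72*p^2
∂²φ/∂q² = -2*p
∇²φ = 72*p^2 - 2*p
At (1, -1): 70.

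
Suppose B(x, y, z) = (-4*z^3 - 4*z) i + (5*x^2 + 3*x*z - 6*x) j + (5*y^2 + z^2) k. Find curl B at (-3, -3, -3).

(∇×B)₁ = ∂B₃/∂y − ∂B₂/∂z = -3*x + 10*y
(∇×B)₂ = ∂B₁/∂z − ∂B₃/∂x = -12*z^2 - 4
(∇×B)₃ = ∂B₂/∂x − ∂B₁/∂y = 10*x + 3*z - 6
∇×B = (-3*x + 10*y, -12*z^2 - 4, 10*x + 3*z - 6)
At (-3, -3, -3): (-21, -112, -45).

(-21, -112, -45)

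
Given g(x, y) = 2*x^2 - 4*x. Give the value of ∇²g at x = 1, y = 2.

∂²g/∂x² = 4
∂²g/∂y² = 0
∇²g = 4
At (1, 2): 4.

4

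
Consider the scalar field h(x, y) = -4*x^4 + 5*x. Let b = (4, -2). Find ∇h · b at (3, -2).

∂h/∂x = -16*x^3 + 5
∂h/∂y = 0
∇h at (3, -2) = (-427, 0)
∇h · b = (-427)(4) + (0)(-2) = -1708

-1708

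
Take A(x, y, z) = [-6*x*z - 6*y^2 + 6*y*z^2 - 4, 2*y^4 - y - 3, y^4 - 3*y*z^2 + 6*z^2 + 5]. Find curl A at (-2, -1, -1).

(-7, 24, -18)

(∇×A)₁ = ∂A₃/∂y − ∂A₂/∂z = 4*y^3 - 3*z^2
(∇×A)₂ = ∂A₁/∂z − ∂A₃/∂x = -6*x + 12*y*z
(∇×A)₃ = ∂A₂/∂x − ∂A₁/∂y = 12*y - 6*z^2
∇×A = (4*y^3 - 3*z^2, -6*x + 12*y*z, 12*y - 6*z^2)
At (-2, -1, -1): (-7, 24, -18).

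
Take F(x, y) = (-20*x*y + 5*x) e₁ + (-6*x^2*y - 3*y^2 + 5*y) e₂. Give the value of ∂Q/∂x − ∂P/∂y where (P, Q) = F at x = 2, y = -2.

88

∂F₂/∂x = -12*x*y
∂F₁/∂y = -20*x
Scalar curl = -12*x*y + 20*x
At (2, -2): 88.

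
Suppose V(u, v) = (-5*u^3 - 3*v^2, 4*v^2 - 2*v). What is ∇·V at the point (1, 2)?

-1

∂V₁/∂u = -15*u^2
∂V₂/∂v = 8*v - 2
∇·V = -15*u^2 + 8*v - 2
At (1, 2): -1.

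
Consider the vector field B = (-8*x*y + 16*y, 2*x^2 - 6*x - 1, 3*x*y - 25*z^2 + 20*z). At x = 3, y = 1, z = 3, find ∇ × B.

(9, -3, 14)

(∇×B)₁ = ∂B₃/∂y − ∂B₂/∂z = 3*x
(∇×B)₂ = ∂B₁/∂z − ∂B₃/∂x = -3*y
(∇×B)₃ = ∂B₂/∂x − ∂B₁/∂y = 12*x - 22
∇×B = (3*x, -3*y, 12*x - 22)
At (3, 1, 3): (9, -3, 14).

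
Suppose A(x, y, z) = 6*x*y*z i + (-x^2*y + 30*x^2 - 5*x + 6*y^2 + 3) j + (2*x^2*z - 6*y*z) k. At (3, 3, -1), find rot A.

(∇×A)₁ = ∂A₃/∂y − ∂A₂/∂z = -6*z
(∇×A)₂ = ∂A₁/∂z − ∂A₃/∂x = 6*x*y - 4*x*z
(∇×A)₃ = ∂A₂/∂x − ∂A₁/∂y = -2*x*y - 6*x*z + 60*x - 5
∇×A = (-6*z, 6*x*y - 4*x*z, -2*x*y - 6*x*z + 60*x - 5)
At (3, 3, -1): (6, 66, 175).

(6, 66, 175)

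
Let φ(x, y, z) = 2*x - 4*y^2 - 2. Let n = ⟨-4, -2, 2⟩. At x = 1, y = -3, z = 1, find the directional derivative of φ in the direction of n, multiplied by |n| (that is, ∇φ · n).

∂φ/∂x = 2
∂φ/∂y = -8*y
∂φ/∂z = 0
∇φ at (1, -3, 1) = (2, 24, 0)
∇φ · n = (2)(-4) + (24)(-2) + (0)(2) = -56

-56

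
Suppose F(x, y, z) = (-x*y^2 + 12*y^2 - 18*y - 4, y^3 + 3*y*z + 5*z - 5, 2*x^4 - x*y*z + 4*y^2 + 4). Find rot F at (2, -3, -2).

(∇×F)₁ = ∂F₃/∂y − ∂F₂/∂z = -x*z + 5*y - 5
(∇×F)₂ = ∂F₁/∂z − ∂F₃/∂x = -8*x^3 + y*z
(∇×F)₃ = ∂F₂/∂x − ∂F₁/∂y = 2*x*y - 24*y + 18
∇×F = (-x*z + 5*y - 5, -8*x^3 + y*z, 2*x*y - 24*y + 18)
At (2, -3, -2): (-16, -58, 78).

(-16, -58, 78)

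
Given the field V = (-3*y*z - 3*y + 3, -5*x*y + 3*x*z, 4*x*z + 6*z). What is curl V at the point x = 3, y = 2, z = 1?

(-9, -10, -1)

(∇×V)₁ = ∂V₃/∂y − ∂V₂/∂z = -3*x
(∇×V)₂ = ∂V₁/∂z − ∂V₃/∂x = -3*y - 4*z
(∇×V)₃ = ∂V₂/∂x − ∂V₁/∂y = -5*y + 6*z + 3
∇×V = (-3*x, -3*y - 4*z, -5*y + 6*z + 3)
At (3, 2, 1): (-9, -10, -1).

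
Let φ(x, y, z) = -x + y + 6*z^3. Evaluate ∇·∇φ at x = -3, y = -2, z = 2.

72

∂²φ/∂x² = 0
∂²φ/∂y² = 0
∂²φ/∂z² = 36*z
∇²φ = 36*z
At (-3, -2, 2): 72.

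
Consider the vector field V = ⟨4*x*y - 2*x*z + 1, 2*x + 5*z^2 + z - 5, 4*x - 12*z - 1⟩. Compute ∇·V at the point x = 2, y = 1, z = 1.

∂V₁/∂x = 4*y - 2*z
∂V₂/∂y = 0
∂V₃/∂z = -12
∇·V = 4*y - 2*z - 12
At (2, 1, 1): -10.

-10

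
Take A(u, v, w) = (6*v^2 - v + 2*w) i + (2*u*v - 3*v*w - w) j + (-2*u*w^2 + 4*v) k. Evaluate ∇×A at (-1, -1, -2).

(∇×A)₁ = ∂A₃/∂v − ∂A₂/∂w = 3*v + 5
(∇×A)₂ = ∂A₁/∂w − ∂A₃/∂u = 2*w^2 + 2
(∇×A)₃ = ∂A₂/∂u − ∂A₁/∂v = -10*v + 1
∇×A = (3*v + 5, 2*w^2 + 2, -10*v + 1)
At (-1, -1, -2): (2, 10, 11).

(2, 10, 11)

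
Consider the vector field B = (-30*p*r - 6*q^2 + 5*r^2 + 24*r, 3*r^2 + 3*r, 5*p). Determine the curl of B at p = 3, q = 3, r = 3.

(∇×B)₁ = ∂B₃/∂q − ∂B₂/∂r = -6*r - 3
(∇×B)₂ = ∂B₁/∂r − ∂B₃/∂p = -30*p + 10*r + 19
(∇×B)₃ = ∂B₂/∂p − ∂B₁/∂q = 12*q
∇×B = (-6*r - 3, -30*p + 10*r + 19, 12*q)
At (3, 3, 3): (-21, -41, 36).

(-21, -41, 36)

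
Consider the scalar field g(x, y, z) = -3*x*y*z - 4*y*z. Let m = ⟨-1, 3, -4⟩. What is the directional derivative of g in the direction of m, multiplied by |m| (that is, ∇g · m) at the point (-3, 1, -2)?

-56

∂g/∂x = -3*y*z
∂g/∂y = -3*x*z - 4*z
∂g/∂z = -3*x*y - 4*y
∇g at (-3, 1, -2) = (6, -10, 5)
∇g · m = (6)(-1) + (-10)(3) + (5)(-4) = -56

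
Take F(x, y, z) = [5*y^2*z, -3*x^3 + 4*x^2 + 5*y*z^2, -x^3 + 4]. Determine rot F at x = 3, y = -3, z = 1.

(30, 72, -27)

(∇×F)₁ = ∂F₃/∂y − ∂F₂/∂z = -10*y*z
(∇×F)₂ = ∂F₁/∂z − ∂F₃/∂x = 3*x^2 + 5*y^2
(∇×F)₃ = ∂F₂/∂x − ∂F₁/∂y = -9*x^2 + 8*x - 10*y*z
∇×F = (-10*y*z, 3*x^2 + 5*y^2, -9*x^2 + 8*x - 10*y*z)
At (3, -3, 1): (30, 72, -27).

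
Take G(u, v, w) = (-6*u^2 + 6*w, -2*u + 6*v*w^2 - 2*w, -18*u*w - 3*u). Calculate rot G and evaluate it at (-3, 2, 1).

(-22, 27, -2)

(∇×G)₁ = ∂G₃/∂v − ∂G₂/∂w = -12*v*w + 2
(∇×G)₂ = ∂G₁/∂w − ∂G₃/∂u = 18*w + 9
(∇×G)₃ = ∂G₂/∂u − ∂G₁/∂v = -2
∇×G = (-12*v*w + 2, 18*w + 9, -2)
At (-3, 2, 1): (-22, 27, -2).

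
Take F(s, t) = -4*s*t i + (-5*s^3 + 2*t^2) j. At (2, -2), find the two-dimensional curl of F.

-52

∂F₂/∂s = -15*s^2
∂F₁/∂t = -4*s
Scalar curl = -15*s^2 + 4*s
At (2, -2): -52.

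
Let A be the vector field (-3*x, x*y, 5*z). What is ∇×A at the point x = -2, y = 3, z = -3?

(∇×A)₁ = ∂A₃/∂y − ∂A₂/∂z = 0
(∇×A)₂ = ∂A₁/∂z − ∂A₃/∂x = 0
(∇×A)₃ = ∂A₂/∂x − ∂A₁/∂y = y
∇×A = (0, 0, y)
At (-2, 3, -3): (0, 0, 3).

(0, 0, 3)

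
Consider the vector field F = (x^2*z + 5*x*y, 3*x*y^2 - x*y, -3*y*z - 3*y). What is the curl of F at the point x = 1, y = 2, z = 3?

(-12, 1, 5)

(∇×F)₁ = ∂F₃/∂y − ∂F₂/∂z = -3*z - 3
(∇×F)₂ = ∂F₁/∂z − ∂F₃/∂x = x^2
(∇×F)₃ = ∂F₂/∂x − ∂F₁/∂y = -5*x + 3*y^2 - y
∇×F = (-3*z - 3, x^2, -5*x + 3*y^2 - y)
At (1, 2, 3): (-12, 1, 5).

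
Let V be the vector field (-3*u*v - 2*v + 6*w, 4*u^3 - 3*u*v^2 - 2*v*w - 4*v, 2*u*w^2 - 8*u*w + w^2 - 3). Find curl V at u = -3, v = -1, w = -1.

(-2, -4, 98)

(∇×V)₁ = ∂V₃/∂v − ∂V₂/∂w = 2*v
(∇×V)₂ = ∂V₁/∂w − ∂V₃/∂u = -2*w^2 + 8*w + 6
(∇×V)₃ = ∂V₂/∂u − ∂V₁/∂v = 12*u^2 + 3*u - 3*v^2 + 2
∇×V = (2*v, -2*w^2 + 8*w + 6, 12*u^2 + 3*u - 3*v^2 + 2)
At (-3, -1, -1): (-2, -4, 98).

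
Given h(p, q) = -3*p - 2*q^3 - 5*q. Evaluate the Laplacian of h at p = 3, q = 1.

∂²h/∂p² = 0
∂²h/∂q² = -12*q
∇²h = -12*q
At (3, 1): -12.

-12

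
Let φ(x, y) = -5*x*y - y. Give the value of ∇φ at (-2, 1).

(-5, 9)

∂φ/∂x = -5*y
∂φ/∂y = -5*x - 1
∇φ = (-5*y, -5*x - 1)
At (-2, 1): (-5, 9).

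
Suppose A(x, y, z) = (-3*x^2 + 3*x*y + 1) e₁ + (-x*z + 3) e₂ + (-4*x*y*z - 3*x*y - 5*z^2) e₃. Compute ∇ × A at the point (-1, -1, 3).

(∇×A)₁ = ∂A₃/∂y − ∂A₂/∂z = -4*x*z - 2*x
(∇×A)₂ = ∂A₁/∂z − ∂A₃/∂x = 4*y*z + 3*y
(∇×A)₃ = ∂A₂/∂x − ∂A₁/∂y = -3*x - z
∇×A = (-4*x*z - 2*x, 4*y*z + 3*y, -3*x - z)
At (-1, -1, 3): (14, -15, 0).

(14, -15, 0)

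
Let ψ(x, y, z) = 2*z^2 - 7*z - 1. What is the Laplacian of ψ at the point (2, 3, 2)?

4

∂²ψ/∂x² = 0
∂²ψ/∂y² = 0
∂²ψ/∂z² = 4
∇²ψ = 4
At (2, 3, 2): 4.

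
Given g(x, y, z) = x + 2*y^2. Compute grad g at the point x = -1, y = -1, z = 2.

∂g/∂x = 1
∂g/∂y = 4*y
∂g/∂z = 0
∇g = (1, 4*y, 0)
At (-1, -1, 2): (1, -4, 0).

(1, -4, 0)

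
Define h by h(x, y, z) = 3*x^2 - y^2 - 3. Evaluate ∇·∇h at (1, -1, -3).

4

∂²h/∂x² = 6
∂²h/∂y² = -2
∂²h/∂z² = 0
∇²h = 4
At (1, -1, -3): 4.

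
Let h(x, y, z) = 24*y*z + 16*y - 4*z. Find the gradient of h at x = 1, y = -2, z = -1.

∂h/∂x = 0
∂h/∂y = 24*z + 16
∂h/∂z = 24*y - 4
∇h = (0, 24*z + 16, 24*y - 4)
At (1, -2, -1): (0, -8, -52).

(0, -8, -52)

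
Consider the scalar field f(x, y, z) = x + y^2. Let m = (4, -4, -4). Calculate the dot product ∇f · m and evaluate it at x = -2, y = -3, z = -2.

∂f/∂x = 1
∂f/∂y = 2*y
∂f/∂z = 0
∇f at (-2, -3, -2) = (1, -6, 0)
∇f · m = (1)(4) + (-6)(-4) + (0)(-4) = 28

28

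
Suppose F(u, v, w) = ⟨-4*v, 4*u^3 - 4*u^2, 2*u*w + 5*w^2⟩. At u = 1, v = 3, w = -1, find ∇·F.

∂F₁/∂u = 0
∂F₂/∂v = 0
∂F₃/∂w = 2*u + 10*w
∇·F = 2*u + 10*w
At (1, 3, -1): -8.

-8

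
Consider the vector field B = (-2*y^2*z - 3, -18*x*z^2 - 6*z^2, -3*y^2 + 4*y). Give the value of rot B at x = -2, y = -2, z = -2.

(136, -8, -56)

(∇×B)₁ = ∂B₃/∂y − ∂B₂/∂z = 36*x*z - 6*y + 12*z + 4
(∇×B)₂ = ∂B₁/∂z − ∂B₃/∂x = -2*y^2
(∇×B)₃ = ∂B₂/∂x − ∂B₁/∂y = 4*y*z - 18*z^2
∇×B = (36*x*z - 6*y + 12*z + 4, -2*y^2, 4*y*z - 18*z^2)
At (-2, -2, -2): (136, -8, -56).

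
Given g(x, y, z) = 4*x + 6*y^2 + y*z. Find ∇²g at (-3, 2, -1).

12

∂²g/∂x² = 0
∂²g/∂y² = 12
∂²g/∂z² = 0
∇²g = 12
At (-3, 2, -1): 12.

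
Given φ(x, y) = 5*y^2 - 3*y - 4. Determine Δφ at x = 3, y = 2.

10

∂²φ/∂x² = 0
∂²φ/∂y² = 10
∇²φ = 10
At (3, 2): 10.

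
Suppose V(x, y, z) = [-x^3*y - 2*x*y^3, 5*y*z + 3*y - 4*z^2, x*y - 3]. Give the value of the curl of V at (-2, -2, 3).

(∇×V)₁ = ∂V₃/∂y − ∂V₂/∂z = x - 5*y + 8*z
(∇×V)₂ = ∂V₁/∂z − ∂V₃/∂x = -y
(∇×V)₃ = ∂V₂/∂x − ∂V₁/∂y = x^3 + 6*x*y^2
∇×V = (x - 5*y + 8*z, -y, x^3 + 6*x*y^2)
At (-2, -2, 3): (32, 2, -56).

(32, 2, -56)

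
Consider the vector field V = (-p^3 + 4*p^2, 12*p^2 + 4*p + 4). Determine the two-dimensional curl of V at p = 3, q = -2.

∂V₂/∂p = 24*p + 4
∂V₁/∂q = 0
Scalar curl = 24*p + 4
At (3, -2): 76.

76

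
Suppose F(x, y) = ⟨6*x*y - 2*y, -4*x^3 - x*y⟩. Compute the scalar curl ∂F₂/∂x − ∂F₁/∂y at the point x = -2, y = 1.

∂F₂/∂x = -12*x^2 - y
∂F₁/∂y = 6*x - 2
Scalar curl = -12*x^2 - 6*x - y + 2
At (-2, 1): -35.

-35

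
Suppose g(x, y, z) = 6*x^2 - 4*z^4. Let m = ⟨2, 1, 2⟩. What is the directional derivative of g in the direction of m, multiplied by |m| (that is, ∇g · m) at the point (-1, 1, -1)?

8

∂g/∂x = 12*x
∂g/∂y = 0
∂g/∂z = -16*z^3
∇g at (-1, 1, -1) = (-12, 0, 16)
∇g · m = (-12)(2) + (0)(1) + (16)(2) = 8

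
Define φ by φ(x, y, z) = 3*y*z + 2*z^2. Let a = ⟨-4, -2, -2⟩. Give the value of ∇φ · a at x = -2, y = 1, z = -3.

36

∂φ/∂x = 0
∂φ/∂y = 3*z
∂φ/∂z = 3*y + 4*z
∇φ at (-2, 1, -3) = (0, -9, -9)
∇φ · a = (0)(-4) + (-9)(-2) + (-9)(-2) = 36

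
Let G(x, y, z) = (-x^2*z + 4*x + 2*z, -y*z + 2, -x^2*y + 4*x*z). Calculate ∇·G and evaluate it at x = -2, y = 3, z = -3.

∂G₁/∂x = -2*x*z + 4
∂G₂/∂y = -z
∂G₃/∂z = 4*x
∇·G = -2*x*z + 4*x - z + 4
At (-2, 3, -3): -13.

-13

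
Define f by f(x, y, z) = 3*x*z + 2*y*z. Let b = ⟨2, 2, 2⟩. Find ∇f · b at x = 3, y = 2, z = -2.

6

∂f/∂x = 3*z
∂f/∂y = 2*z
∂f/∂z = 3*x + 2*y
∇f at (3, 2, -2) = (-6, -4, 13)
∇f · b = (-6)(2) + (-4)(2) + (13)(2) = 6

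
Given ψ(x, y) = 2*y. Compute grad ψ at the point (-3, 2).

(0, 2)

∂ψ/∂x = 0
∂ψ/∂y = 2
∇ψ = (0, 2)
At (-3, 2): (0, 2).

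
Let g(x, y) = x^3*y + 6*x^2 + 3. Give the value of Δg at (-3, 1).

∂²g/∂x² = 6*(x*y + 2)
∂²g/∂y² = 0
∇²g = 6*x*y + 12
At (-3, 1): -6.

-6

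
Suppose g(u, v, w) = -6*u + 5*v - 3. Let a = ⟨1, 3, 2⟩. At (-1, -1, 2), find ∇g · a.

9

∂g/∂u = -6
∂g/∂v = 5
∂g/∂w = 0
∇g at (-1, -1, 2) = (-6, 5, 0)
∇g · a = (-6)(1) + (5)(3) + (0)(2) = 9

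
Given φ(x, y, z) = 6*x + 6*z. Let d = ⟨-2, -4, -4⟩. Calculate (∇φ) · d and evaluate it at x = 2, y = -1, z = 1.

-36

∂φ/∂x = 6
∂φ/∂y = 0
∂φ/∂z = 6
∇φ at (2, -1, 1) = (6, 0, 6)
∇φ · d = (6)(-2) + (0)(-4) + (6)(-4) = -36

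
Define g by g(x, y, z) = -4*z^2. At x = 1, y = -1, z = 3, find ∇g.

∂g/∂x = 0
∂g/∂y = 0
∂g/∂z = -8*z
∇g = (0, 0, -8*z)
At (1, -1, 3): (0, 0, -24).

(0, 0, -24)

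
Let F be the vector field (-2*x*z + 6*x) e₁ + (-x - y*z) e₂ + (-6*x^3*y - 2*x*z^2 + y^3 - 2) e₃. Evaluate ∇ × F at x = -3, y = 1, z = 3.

(166, 186, -1)

(∇×F)₁ = ∂F₃/∂y − ∂F₂/∂z = -6*x^3 + 3*y^2 + y
(∇×F)₂ = ∂F₁/∂z − ∂F₃/∂x = 18*x^2*y - 2*x + 2*z^2
(∇×F)₃ = ∂F₂/∂x − ∂F₁/∂y = -1
∇×F = (-6*x^3 + 3*y^2 + y, 18*x^2*y - 2*x + 2*z^2, -1)
At (-3, 1, 3): (166, 186, -1).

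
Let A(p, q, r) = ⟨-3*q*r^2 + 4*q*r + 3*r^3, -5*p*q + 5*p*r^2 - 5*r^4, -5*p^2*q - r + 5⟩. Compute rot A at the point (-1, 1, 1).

(25, -3, -1)

(∇×A)₁ = ∂A₃/∂q − ∂A₂/∂r = -5*p^2 - 10*p*r + 20*r^3
(∇×A)₂ = ∂A₁/∂r − ∂A₃/∂p = 10*p*q - 6*q*r + 4*q + 9*r^2
(∇×A)₃ = ∂A₂/∂p − ∂A₁/∂q = -5*q + 8*r^2 - 4*r
∇×A = (-5*p^2 - 10*p*r + 20*r^3, 10*p*q - 6*q*r + 4*q + 9*r^2, -5*q + 8*r^2 - 4*r)
At (-1, 1, 1): (25, -3, -1).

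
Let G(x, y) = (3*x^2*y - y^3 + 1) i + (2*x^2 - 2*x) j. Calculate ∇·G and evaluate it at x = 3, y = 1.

∂G₁/∂x = 6*x*y
∂G₂/∂y = 0
∇·G = 6*x*y
At (3, 1): 18.

18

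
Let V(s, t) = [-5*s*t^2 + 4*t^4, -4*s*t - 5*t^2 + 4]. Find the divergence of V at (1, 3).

∂V₁/∂s = -5*t^2
∂V₂/∂t = -4*s - 10*t
∇·V = -4*s - 5*t^2 - 10*t
At (1, 3): -79.

-79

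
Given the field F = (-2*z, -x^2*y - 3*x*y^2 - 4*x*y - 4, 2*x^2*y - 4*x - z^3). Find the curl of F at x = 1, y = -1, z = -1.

(2, 6, 3)

(∇×F)₁ = ∂F₃/∂y − ∂F₂/∂z = 2*x^2
(∇×F)₂ = ∂F₁/∂z − ∂F₃/∂x = -4*x*y + 2
(∇×F)₃ = ∂F₂/∂x − ∂F₁/∂y = -2*x*y - 3*y^2 - 4*y
∇×F = (2*x^2, -4*x*y + 2, -2*x*y - 3*y^2 - 4*y)
At (1, -1, -1): (2, 6, 3).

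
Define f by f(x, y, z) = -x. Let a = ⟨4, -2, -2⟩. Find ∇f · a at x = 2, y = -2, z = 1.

∂f/∂x = -1
∂f/∂y = 0
∂f/∂z = 0
∇f at (2, -2, 1) = (-1, 0, 0)
∇f · a = (-1)(4) + (0)(-2) + (0)(-2) = -4

-4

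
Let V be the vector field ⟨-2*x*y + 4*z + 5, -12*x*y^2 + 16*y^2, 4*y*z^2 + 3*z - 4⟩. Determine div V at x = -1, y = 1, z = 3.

81

∂V₁/∂x = -2*y
∂V₂/∂y = -24*x*y + 32*y
∂V₃/∂z = 8*y*z + 3
∇·V = -24*x*y + 8*y*z + 30*y + 3
At (-1, 1, 3): 81.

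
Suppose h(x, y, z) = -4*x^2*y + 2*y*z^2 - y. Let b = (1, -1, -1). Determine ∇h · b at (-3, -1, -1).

7

∂h/∂x = -8*x*y
∂h/∂y = -4*x^2 + 2*z^2 - 1
∂h/∂z = 4*y*z
∇h at (-3, -1, -1) = (-24, -35, 4)
∇h · b = (-24)(1) + (-35)(-1) + (4)(-1) = 7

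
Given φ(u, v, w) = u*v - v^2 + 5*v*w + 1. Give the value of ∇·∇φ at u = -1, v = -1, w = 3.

∂²φ/∂u² = 0
∂²φ/∂v² = -2
∂²φ/∂w² = 0
∇²φ = -2
At (-1, -1, 3): -2.

-2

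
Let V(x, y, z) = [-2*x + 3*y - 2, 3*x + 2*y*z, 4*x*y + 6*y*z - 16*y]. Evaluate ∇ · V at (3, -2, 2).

∂V₁/∂x = -2
∂V₂/∂y = 2*z
∂V₃/∂z = 6*y
∇·V = 6*y + 2*z - 2
At (3, -2, 2): -10.

-10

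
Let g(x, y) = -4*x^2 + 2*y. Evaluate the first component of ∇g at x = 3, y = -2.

(∇g)_1 = ∂g/∂x = -8*x
At (3, -2): -24.

-24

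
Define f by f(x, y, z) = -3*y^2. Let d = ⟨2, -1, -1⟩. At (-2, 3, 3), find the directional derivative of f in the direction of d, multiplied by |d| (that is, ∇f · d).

18

∂f/∂x = 0
∂f/∂y = -6*y
∂f/∂z = 0
∇f at (-2, 3, 3) = (0, -18, 0)
∇f · d = (0)(2) + (-18)(-1) + (0)(-1) = 18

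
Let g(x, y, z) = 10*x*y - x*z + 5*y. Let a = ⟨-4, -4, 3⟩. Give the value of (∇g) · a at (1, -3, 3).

∂g/∂x = 10*y - z
∂g/∂y = 10*x + 5
∂g/∂z = -x
∇g at (1, -3, 3) = (-33, 15, -1)
∇g · a = (-33)(-4) + (15)(-4) + (-1)(3) = 69

69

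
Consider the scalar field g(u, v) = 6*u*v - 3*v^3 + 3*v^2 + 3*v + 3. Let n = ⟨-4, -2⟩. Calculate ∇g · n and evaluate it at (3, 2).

-42

∂g/∂u = 6*v
∂g/∂v = 6*u - 9*v^2 + 6*v + 3
∇g at (3, 2) = (12, -3)
∇g · n = (12)(-4) + (-3)(-2) = -42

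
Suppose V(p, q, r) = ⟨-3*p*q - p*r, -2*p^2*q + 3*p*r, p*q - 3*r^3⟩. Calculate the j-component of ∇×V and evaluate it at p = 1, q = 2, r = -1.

-3

(∇×V)_2 = ∂V₁/∂r − ∂V₃/∂p
= -p − (q)
= -p - q
At (1, 2, -1): -3.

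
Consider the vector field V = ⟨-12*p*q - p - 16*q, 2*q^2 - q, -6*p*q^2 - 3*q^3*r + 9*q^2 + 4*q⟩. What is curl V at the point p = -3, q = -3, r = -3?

(85, 54, -20)

(∇×V)₁ = ∂V₃/∂q − ∂V₂/∂r = -12*p*q - 9*q^2*r + 18*q + 4
(∇×V)₂ = ∂V₁/∂r − ∂V₃/∂p = 6*q^2
(∇×V)₃ = ∂V₂/∂p − ∂V₁/∂q = 12*p + 16
∇×V = (-12*p*q - 9*q^2*r + 18*q + 4, 6*q^2, 12*p + 16)
At (-3, -3, -3): (85, 54, -20).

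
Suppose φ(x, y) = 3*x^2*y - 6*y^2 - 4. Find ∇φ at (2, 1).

∂φ/∂x = 6*x*y
∂φ/∂y = 3*x^2 - 12*y
∇φ = (6*x*y, 3*x^2 - 12*y)
At (2, 1): (12, 0).

(12, 0)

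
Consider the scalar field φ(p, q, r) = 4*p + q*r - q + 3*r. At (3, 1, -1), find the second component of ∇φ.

(∇φ)_2 = ∂φ/∂q = r - 1
At (3, 1, -1): -2.

-2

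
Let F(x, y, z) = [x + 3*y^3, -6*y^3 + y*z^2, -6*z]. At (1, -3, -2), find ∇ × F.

(∇×F)₁ = ∂F₃/∂y − ∂F₂/∂z = -2*y*z
(∇×F)₂ = ∂F₁/∂z − ∂F₃/∂x = 0
(∇×F)₃ = ∂F₂/∂x − ∂F₁/∂y = -9*y^2
∇×F = (-2*y*z, 0, -9*y^2)
At (1, -3, -2): (-12, 0, -81).

(-12, 0, -81)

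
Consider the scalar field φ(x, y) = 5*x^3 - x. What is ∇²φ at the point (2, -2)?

60

∂²φ/∂x² = 30*x
∂²φ/∂y² = 0
∇²φ = 30*x
At (2, -2): 60.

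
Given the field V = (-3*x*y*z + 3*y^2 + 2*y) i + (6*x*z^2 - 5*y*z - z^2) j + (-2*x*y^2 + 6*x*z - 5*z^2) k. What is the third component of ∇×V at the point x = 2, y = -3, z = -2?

(∇×V)_3 = ∂V₂/∂x − ∂V₁/∂y
= 6*z^2 − (-3*x*z + 6*y + 2)
= 3*x*z - 6*y + 6*z^2 - 2
At (2, -3, -2): 28.

28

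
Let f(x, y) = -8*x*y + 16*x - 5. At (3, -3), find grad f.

(40, -24)

∂f/∂x = -8*y + 16
∂f/∂y = -8*x
∇f = (-8*y + 16, -8*x)
At (3, -3): (40, -24).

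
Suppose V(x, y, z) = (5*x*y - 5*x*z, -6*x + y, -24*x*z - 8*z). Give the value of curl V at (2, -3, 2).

(∇×V)₁ = ∂V₃/∂y − ∂V₂/∂z = 0
(∇×V)₂ = ∂V₁/∂z − ∂V₃/∂x = -5*x + 24*z
(∇×V)₃ = ∂V₂/∂x − ∂V₁/∂y = -5*x - 6
∇×V = (0, -5*x + 24*z, -5*x - 6)
At (2, -3, 2): (0, 38, -16).

(0, 38, -16)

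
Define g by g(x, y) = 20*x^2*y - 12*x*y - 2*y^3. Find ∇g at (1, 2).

∂g/∂x = 40*x*y - 12*y
∂g/∂y = 20*x^2 - 12*x - 6*y^2
∇g = (40*x*y - 12*y, 20*x^2 - 12*x - 6*y^2)
At (1, 2): (56, -16).

(56, -16)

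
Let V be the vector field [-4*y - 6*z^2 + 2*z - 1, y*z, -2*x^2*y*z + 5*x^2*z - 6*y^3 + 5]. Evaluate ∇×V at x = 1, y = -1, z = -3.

(∇×V)₁ = ∂V₃/∂y − ∂V₂/∂z = -2*x^2*z - 18*y^2 - y
(∇×V)₂ = ∂V₁/∂z − ∂V₃/∂x = 4*x*y*z - 10*x*z - 12*z + 2
(∇×V)₃ = ∂V₂/∂x − ∂V₁/∂y = 4
∇×V = (-2*x^2*z - 18*y^2 - y, 4*x*y*z - 10*x*z - 12*z + 2, 4)
At (1, -1, -3): (-11, 80, 4).

(-11, 80, 4)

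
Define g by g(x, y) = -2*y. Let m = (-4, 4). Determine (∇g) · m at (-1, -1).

∂g/∂x = 0
∂g/∂y = -2
∇g at (-1, -1) = (0, -2)
∇g · m = (0)(-4) + (-2)(4) = -8

-8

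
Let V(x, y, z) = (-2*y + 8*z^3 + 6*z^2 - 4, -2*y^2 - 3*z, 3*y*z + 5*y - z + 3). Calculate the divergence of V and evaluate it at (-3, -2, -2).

∂V₁/∂x = 0
∂V₂/∂y = -4*y
∂V₃/∂z = 3*y - 1
∇·V = -y - 1
At (-3, -2, -2): 1.

1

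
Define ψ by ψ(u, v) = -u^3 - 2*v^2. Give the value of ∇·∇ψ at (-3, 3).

14

∂²ψ/∂u² = -6*u
∂²ψ/∂v² = -4
∇²ψ = -6*u - 4
At (-3, 3): 14.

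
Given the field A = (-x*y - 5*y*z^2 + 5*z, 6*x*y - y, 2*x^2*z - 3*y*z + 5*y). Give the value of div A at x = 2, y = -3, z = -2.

31

∂A₁/∂x = -y
∂A₂/∂y = 6*x - 1
∂A₃/∂z = 2*x^2 - 3*y
∇·A = 2*x^2 + 6*x - 4*y - 1
At (2, -3, -2): 31.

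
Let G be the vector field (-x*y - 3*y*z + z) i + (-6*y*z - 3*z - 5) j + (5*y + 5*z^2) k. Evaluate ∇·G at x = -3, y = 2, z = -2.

∂G₁/∂x = -y
∂G₂/∂y = -6*z
∂G₃/∂z = 10*z
∇·G = -y + 4*z
At (-3, 2, -2): -10.

-10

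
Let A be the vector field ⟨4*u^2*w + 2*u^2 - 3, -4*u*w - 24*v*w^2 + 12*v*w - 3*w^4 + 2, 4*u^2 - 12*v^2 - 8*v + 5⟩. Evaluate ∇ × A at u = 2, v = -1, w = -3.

(∇×A)₁ = ∂A₃/∂v − ∂A₂/∂w = 4*u + 48*v*w - 36*v + 12*w^3 - 8
(∇×A)₂ = ∂A₁/∂w − ∂A₃/∂u = 4*u^2 - 8*u
(∇×A)₃ = ∂A₂/∂u − ∂A₁/∂v = -4*w
∇×A = (4*u + 48*v*w - 36*v + 12*w^3 - 8, 4*u^2 - 8*u, -4*w)
At (2, -1, -3): (-144, 0, 12).

(-144, 0, 12)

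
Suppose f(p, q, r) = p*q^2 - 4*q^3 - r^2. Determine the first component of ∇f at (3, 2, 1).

(∇f)_1 = ∂f/∂p = q^2
At (3, 2, 1): 4.

4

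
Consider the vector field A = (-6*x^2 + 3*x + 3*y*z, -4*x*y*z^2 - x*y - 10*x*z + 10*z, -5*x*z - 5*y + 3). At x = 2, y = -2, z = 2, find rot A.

(-59, 4, 8)

(∇×A)₁ = ∂A₃/∂y − ∂A₂/∂z = 8*x*y*z + 10*x - 15
(∇×A)₂ = ∂A₁/∂z − ∂A₃/∂x = 3*y + 5*z
(∇×A)₃ = ∂A₂/∂x − ∂A₁/∂y = -4*y*z^2 - y - 13*z
∇×A = (8*x*y*z + 10*x - 15, 3*y + 5*z, -4*y*z^2 - y - 13*z)
At (2, -2, 2): (-59, 4, 8).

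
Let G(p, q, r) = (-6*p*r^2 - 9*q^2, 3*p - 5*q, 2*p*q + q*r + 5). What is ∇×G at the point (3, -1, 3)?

(9, -106, -15)

(∇×G)₁ = ∂G₃/∂q − ∂G₂/∂r = 2*p + r
(∇×G)₂ = ∂G₁/∂r − ∂G₃/∂p = -12*p*r - 2*q
(∇×G)₃ = ∂G₂/∂p − ∂G₁/∂q = 18*q + 3
∇×G = (2*p + r, -12*p*r - 2*q, 18*q + 3)
At (3, -1, 3): (9, -106, -15).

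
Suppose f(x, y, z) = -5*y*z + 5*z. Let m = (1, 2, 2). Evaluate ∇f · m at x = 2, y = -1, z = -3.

∂f/∂x = 0
∂f/∂y = -5*z
∂f/∂z = -5*y + 5
∇f at (2, -1, -3) = (0, 15, 10)
∇f · m = (0)(1) + (15)(2) + (10)(2) = 50

50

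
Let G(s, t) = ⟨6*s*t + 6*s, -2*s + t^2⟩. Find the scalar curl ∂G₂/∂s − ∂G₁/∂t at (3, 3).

∂G₂/∂s = -2
∂G₁/∂t = 6*s
Scalar curl = -6*s - 2
At (3, 3): -20.

-20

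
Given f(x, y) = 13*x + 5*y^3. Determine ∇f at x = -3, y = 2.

(13, 60)

∂f/∂x = 13
∂f/∂y = 15*y^2
∇f = (13, 15*y^2)
At (-3, 2): (13, 60).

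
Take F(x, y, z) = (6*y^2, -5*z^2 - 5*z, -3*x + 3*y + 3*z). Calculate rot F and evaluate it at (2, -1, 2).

(28, 3, 12)

(∇×F)₁ = ∂F₃/∂y − ∂F₂/∂z = 10*z + 8
(∇×F)₂ = ∂F₁/∂z − ∂F₃/∂x = 3
(∇×F)₃ = ∂F₂/∂x − ∂F₁/∂y = -12*y
∇×F = (10*z + 8, 3, -12*y)
At (2, -1, 2): (28, 3, 12).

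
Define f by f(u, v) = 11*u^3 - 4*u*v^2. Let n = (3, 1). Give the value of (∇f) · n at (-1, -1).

79

∂f/∂u = 33*u^2 - 4*v^2
∂f/∂v = -8*u*v
∇f at (-1, -1) = (29, -8)
∇f · n = (29)(3) + (-8)(1) = 79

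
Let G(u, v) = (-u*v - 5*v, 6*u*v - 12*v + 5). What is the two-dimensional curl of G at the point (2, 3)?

25

∂G₂/∂u = 6*v
∂G₁/∂v = -u - 5
Scalar curl = u + 6*v + 5
At (2, 3): 25.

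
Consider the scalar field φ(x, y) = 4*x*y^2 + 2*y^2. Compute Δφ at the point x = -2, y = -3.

∂²φ/∂x² = 0
∂²φ/∂y² = 4*(2*x + 1)
∇²φ = 8*x + 4
At (-2, -3): -12.

-12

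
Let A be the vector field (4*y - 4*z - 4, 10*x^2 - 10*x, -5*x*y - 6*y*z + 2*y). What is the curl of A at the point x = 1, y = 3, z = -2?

(9, 11, 6)

(∇×A)₁ = ∂A₃/∂y − ∂A₂/∂z = -5*x - 6*z + 2
(∇×A)₂ = ∂A₁/∂z − ∂A₃/∂x = 5*y - 4
(∇×A)₃ = ∂A₂/∂x − ∂A₁/∂y = 20*x - 14
∇×A = (-5*x - 6*z + 2, 5*y - 4, 20*x - 14)
At (1, 3, -2): (9, 11, 6).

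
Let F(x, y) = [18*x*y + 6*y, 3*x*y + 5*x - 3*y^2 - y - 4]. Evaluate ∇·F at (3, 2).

32

∂F₁/∂x = 18*y
∂F₂/∂y = 3*x - 6*y - 1
∇·F = 3*x + 12*y - 1
At (3, 2): 32.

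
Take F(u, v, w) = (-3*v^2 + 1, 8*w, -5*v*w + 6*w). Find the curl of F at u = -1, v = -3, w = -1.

(-3, 0, -18)

(∇×F)₁ = ∂F₃/∂v − ∂F₂/∂w = -5*w - 8
(∇×F)₂ = ∂F₁/∂w − ∂F₃/∂u = 0
(∇×F)₃ = ∂F₂/∂u − ∂F₁/∂v = 6*v
∇×F = (-5*w - 8, 0, 6*v)
At (-1, -3, -1): (-3, 0, -18).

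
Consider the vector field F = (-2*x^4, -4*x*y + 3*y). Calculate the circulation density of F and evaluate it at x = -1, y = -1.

4

∂F₂/∂x = -4*y
∂F₁/∂y = 0
Scalar curl = -4*y
At (-1, -1): 4.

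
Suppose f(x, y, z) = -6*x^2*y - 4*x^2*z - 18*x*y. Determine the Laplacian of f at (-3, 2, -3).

∂²f/∂x² = -4*(3*y + 2*z)
∂²f/∂y² = 0
∂²f/∂z² = 0
∇²f = -12*y - 8*z
At (-3, 2, -3): 0.

0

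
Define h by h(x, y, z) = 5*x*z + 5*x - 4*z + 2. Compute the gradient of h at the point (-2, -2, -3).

∂h/∂x = 5*z + 5
∂h/∂y = 0
∂h/∂z = 5*x - 4
∇h = (5*z + 5, 0, 5*x - 4)
At (-2, -2, -3): (-10, 0, -14).

(-10, 0, -14)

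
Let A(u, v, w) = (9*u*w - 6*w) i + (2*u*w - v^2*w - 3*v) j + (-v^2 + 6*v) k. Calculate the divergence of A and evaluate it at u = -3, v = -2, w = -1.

∂A₁/∂u = 9*w
∂A₂/∂v = -2*v*w - 3
∂A₃/∂w = 0
∇·A = -2*v*w + 9*w - 3
At (-3, -2, -1): -16.

-16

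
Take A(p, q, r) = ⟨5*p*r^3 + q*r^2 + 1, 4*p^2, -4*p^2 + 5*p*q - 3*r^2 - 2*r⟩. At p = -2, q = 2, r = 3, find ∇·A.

∂A₁/∂p = 5*r^3
∂A₂/∂q = 0
∂A₃/∂r = -6*r - 2
∇·A = 5*r^3 - 6*r - 2
At (-2, 2, 3): 115.

115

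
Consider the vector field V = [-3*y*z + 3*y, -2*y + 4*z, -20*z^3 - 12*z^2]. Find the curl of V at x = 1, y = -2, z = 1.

(-4, 6, 0)

(∇×V)₁ = ∂V₃/∂y − ∂V₂/∂z = -4
(∇×V)₂ = ∂V₁/∂z − ∂V₃/∂x = -3*y
(∇×V)₃ = ∂V₂/∂x − ∂V₁/∂y = 3*z - 3
∇×V = (-4, -3*y, 3*z - 3)
At (1, -2, 1): (-4, 6, 0).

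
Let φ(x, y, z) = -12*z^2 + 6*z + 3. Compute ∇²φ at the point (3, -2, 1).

-24

∂²φ/∂x² = 0
∂²φ/∂y² = 0
∂²φ/∂z² = -24
∇²φ = -24
At (3, -2, 1): -24.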